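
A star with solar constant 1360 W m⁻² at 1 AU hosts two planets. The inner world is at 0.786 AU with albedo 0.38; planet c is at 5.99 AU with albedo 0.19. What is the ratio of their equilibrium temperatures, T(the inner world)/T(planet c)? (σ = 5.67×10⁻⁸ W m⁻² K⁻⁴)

T₁/T₂ ≈ 2.582

T_eq = [S₀(1−A)/(4σd²)]^(1/4), so T ∝ (1−A)^(1/4) / √d.
T₁ = [1360×0.62/(4×5.67×10⁻⁸×0.786²)]^(1/4) = 278.52 K.
T₂ = [1360×0.81/(4×5.67×10⁻⁸×5.99²)]^(1/4) = 107.87 K.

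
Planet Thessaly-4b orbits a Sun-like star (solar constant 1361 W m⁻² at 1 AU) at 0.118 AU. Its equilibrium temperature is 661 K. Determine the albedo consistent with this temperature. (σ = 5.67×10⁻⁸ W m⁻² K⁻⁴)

Flux at 0.118 AU: S = 1361/0.118² = 9.77×10⁴ W m⁻².
From T_eq⁴ = S(1−A)/(4σ): 1−A = 4σT_eq⁴/S.
1−A = 4 × 5.67×10⁻⁸ × (661)⁴ / 9.77×10⁴ = 0.443.

A ≈ 0.56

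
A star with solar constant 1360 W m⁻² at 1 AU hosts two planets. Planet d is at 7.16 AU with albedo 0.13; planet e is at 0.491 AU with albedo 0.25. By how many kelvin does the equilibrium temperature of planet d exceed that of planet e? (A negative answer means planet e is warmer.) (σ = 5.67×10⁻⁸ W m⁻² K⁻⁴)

T_eq = [S₀(1−A)/(4σd²)]^(1/4), so T ∝ (1−A)^(1/4) / √d.
T₁ = [1360×0.87/(4×5.67×10⁻⁸×7.16²)]^(1/4) = 100.44 K.
T₂ = [1360×0.75/(4×5.67×10⁻⁸×0.491²)]^(1/4) = 369.57 K.

ΔT ≈ -269.1 K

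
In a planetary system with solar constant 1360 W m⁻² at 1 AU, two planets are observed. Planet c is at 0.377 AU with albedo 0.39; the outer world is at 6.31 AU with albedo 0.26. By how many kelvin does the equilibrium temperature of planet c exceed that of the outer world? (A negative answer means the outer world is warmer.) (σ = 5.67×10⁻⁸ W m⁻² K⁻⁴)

T_eq = [S₀(1−A)/(4σd²)]^(1/4), so T ∝ (1−A)^(1/4) / √d.
T₁ = [1360×0.61/(4×5.67×10⁻⁸×0.377²)]^(1/4) = 400.53 K.
T₂ = [1360×0.74/(4×5.67×10⁻⁸×6.31²)]^(1/4) = 102.75 K.

ΔT ≈ 297.8 K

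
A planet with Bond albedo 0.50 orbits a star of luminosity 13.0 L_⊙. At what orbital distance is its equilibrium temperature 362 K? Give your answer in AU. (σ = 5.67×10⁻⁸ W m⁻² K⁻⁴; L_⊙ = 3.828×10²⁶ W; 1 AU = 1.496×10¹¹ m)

L = 13.0 × 3.828×10²⁶ = 4.98×10²⁷ W.
From T_eq⁴ = L(1−A)/(16πσd²): d = √[L(1−A)/(16πσT_eq⁴)].
d = √[4.98×10²⁷ × 0.50 / (16π × 5.67×10⁻⁸ × (362)⁴)] = 2.25×10¹¹ m = 1.51 AU.

d ≈ 1.51 AU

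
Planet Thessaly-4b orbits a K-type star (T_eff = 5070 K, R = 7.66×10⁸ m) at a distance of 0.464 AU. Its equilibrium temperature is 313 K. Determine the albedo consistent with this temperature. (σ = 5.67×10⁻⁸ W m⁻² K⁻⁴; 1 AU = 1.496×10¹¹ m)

A ≈ 0.52

d = 0.464 AU = 6.94×10¹⁰ m.
L = 4πR_⋆²σT_⋆⁴ = 4π(7.66×10⁸)² × 5.67×10⁻⁸ × (5070)⁴ = 2.76×10²⁶ W.
S = L/(4πd²) = 4560 W m⁻².
From T_eq⁴ = S(1−A)/(4σ): 1−A = 4σT_eq⁴/S.
1−A = 4 × 5.67×10⁻⁸ × (313)⁴ / 4560 = 0.477.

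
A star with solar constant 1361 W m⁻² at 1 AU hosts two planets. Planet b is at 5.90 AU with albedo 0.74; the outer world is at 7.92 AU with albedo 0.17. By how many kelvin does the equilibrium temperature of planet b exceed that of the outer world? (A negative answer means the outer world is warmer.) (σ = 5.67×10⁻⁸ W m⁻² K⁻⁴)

ΔT ≈ -12.6 K

T_eq = [S₀(1−A)/(4σd²)]^(1/4), so T ∝ (1−A)^(1/4) / √d.
T₁ = [1361×0.26/(4×5.67×10⁻⁸×5.90²)]^(1/4) = 81.82 K.
T₂ = [1361×0.83/(4×5.67×10⁻⁸×7.92²)]^(1/4) = 94.40 K.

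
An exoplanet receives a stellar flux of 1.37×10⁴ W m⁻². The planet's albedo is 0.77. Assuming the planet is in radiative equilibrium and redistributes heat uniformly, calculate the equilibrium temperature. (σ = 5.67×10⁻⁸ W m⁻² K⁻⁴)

Energy balance: absorbed = emitted ⇒ πR²·S(1−A) = 4πR²·σT_eq⁴, so T_eq⁴ = S(1−A)/(4σ).
T_eq = [1.37×10⁴ × 0.23 / (4 × 5.67×10⁻⁸)]^(1/4) = (1.39×10¹⁰)^(1/4) = 343 K.

T_eq ≈ 343 K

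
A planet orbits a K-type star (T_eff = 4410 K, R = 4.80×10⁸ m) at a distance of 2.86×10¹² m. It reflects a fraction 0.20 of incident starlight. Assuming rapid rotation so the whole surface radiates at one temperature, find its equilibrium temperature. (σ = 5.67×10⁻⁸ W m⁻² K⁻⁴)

L = 4πR_⋆²σT_⋆⁴ = 4π(4.80×10⁸)² × 5.67×10⁻⁸ × (4410)⁴ = 6.21×10²⁵ W.
S = L/(4πd²) = 0.604 W m⁻².
Energy balance: absorbed = emitted ⇒ πR²·S(1−A) = 4πR²·σT_eq⁴, so T_eq⁴ = S(1−A)/(4σ).
T_eq = [0.604 × 0.80 / (4 × 5.67×10⁻⁸)]^(1/4) = (2.13×10⁶)^(1/4) = 38.2 K.

T_eq ≈ 38.2 K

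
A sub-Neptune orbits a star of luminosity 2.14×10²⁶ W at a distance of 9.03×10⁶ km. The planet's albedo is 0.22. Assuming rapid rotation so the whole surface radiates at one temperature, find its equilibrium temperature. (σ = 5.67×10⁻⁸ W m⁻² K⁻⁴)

T_eq ≈ 921 K

d = 9.03×10⁶ km = 9.03×10⁹ m.
Flux: S = L/(4πd²) = 2.14×10²⁶/(4π×(9.03×10⁹)²) = 2.09×10⁵ W m⁻².
Energy balance: absorbed = emitted ⇒ πR²·S(1−A) = 4πR²·σT_eq⁴, so T_eq⁴ = S(1−A)/(4σ).
T_eq = [2.09×10⁵ × 0.78 / (4 × 5.67×10⁻⁸)]^(1/4) = (7.18×10¹¹)^(1/4) = 921 K.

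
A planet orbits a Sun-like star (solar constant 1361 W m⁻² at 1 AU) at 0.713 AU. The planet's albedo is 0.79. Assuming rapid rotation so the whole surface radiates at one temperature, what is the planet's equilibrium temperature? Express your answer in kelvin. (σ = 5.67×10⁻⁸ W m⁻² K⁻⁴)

Flux at 0.713 AU: S = 1361/0.713² = 2680 W m⁻².
Energy balance: absorbed = emitted ⇒ πR²·S(1−A) = 4πR²·σT_eq⁴, so T_eq⁴ = S(1−A)/(4σ).
T_eq = [2680 × 0.21 / (4 × 5.67×10⁻⁸)]^(1/4) = (2.48×10⁹)^(1/4) = 223 K.

T_eq ≈ 223 K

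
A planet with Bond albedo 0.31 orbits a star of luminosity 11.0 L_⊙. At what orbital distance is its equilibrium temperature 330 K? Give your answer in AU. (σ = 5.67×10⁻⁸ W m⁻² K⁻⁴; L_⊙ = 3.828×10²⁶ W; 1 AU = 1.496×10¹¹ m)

d ≈ 1.96 AU

L = 11.0 × 3.828×10²⁶ = 4.21×10²⁷ W.
From T_eq⁴ = L(1−A)/(16πσd²): d = √[L(1−A)/(16πσT_eq⁴)].
d = √[4.21×10²⁷ × 0.69 / (16π × 5.67×10⁻⁸ × (330)⁴)] = 2.93×10¹¹ m = 1.96 AU.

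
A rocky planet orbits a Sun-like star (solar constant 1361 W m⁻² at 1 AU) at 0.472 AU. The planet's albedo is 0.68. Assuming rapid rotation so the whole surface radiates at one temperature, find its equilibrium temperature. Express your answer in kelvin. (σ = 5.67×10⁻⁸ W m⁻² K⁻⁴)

T_eq ≈ 305 K

Flux at 0.472 AU: S = 1361/0.472² = 6110 W m⁻².
Energy balance: absorbed = emitted ⇒ πR²·S(1−A) = 4πR²·σT_eq⁴, so T_eq⁴ = S(1−A)/(4σ).
T_eq = [6110 × 0.32 / (4 × 5.67×10⁻⁸)]^(1/4) = (8.62×10⁹)^(1/4) = 305 K.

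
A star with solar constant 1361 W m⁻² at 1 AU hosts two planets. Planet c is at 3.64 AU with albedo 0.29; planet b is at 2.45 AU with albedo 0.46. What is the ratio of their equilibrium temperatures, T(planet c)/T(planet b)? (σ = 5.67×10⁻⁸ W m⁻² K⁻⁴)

T₁/T₂ ≈ 0.879

T_eq = [S₀(1−A)/(4σd²)]^(1/4), so T ∝ (1−A)^(1/4) / √d.
T₁ = [1361×0.71/(4×5.67×10⁻⁸×3.64²)]^(1/4) = 133.91 K.
T₂ = [1361×0.54/(4×5.67×10⁻⁸×2.45²)]^(1/4) = 152.43 K.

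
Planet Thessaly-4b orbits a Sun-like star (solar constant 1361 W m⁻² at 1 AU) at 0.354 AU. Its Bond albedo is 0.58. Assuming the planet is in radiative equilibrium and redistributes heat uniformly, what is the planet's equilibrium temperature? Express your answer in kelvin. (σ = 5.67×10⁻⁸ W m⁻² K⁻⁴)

Flux at 0.354 AU: S = 1361/0.354² = 1.09×10⁴ W m⁻².
Energy balance: absorbed = emitted ⇒ πR²·S(1−A) = 4πR²·σT_eq⁴, so T_eq⁴ = S(1−A)/(4σ).
T_eq = [1.09×10⁴ × 0.42 / (4 × 5.67×10⁻⁸)]^(1/4) = (2.01×10¹⁰)^(1/4) = 377 K.

T_eq ≈ 377 K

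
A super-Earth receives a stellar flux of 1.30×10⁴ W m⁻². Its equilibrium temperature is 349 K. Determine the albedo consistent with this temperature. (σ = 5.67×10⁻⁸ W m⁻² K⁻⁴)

From T_eq⁴ = S(1−A)/(4σ): 1−A = 4σT_eq⁴/S.
1−A = 4 × 5.67×10⁻⁸ × (349)⁴ / 1.30×10⁴ = 0.259.

A ≈ 0.74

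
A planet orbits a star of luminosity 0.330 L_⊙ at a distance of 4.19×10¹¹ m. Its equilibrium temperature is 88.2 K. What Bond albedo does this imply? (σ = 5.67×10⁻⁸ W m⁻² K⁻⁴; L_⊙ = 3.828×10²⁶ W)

L = 0.330 × 3.828×10²⁶ = 1.26×10²⁶ W.
Flux: S = L/(4πd²) = 1.26×10²⁶/(4π×(4.19×10¹¹)²) = 57.3 W m⁻².
From T_eq⁴ = S(1−A)/(4σ): 1−A = 4σT_eq⁴/S.
1−A = 4 × 5.67×10⁻⁸ × (88.2)⁴ / 57.3 = 0.240.

A ≈ 0.76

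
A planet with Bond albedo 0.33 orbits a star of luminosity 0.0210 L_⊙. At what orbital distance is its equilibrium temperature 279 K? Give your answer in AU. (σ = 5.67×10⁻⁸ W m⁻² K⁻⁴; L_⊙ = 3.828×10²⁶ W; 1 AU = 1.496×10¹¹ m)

d ≈ 0.118 AU

L = 0.0210 × 3.828×10²⁶ = 8.04×10²⁴ W.
From T_eq⁴ = L(1−A)/(16πσd²): d = √[L(1−A)/(16πσT_eq⁴)].
d = √[8.04×10²⁴ × 0.67 / (16π × 5.67×10⁻⁸ × (279)⁴)] = 1.77×10¹⁰ m = 0.118 AU.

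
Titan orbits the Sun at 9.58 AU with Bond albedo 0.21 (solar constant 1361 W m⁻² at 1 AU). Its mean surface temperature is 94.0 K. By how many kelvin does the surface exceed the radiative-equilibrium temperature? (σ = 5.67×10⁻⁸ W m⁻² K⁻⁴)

S = 1361/9.58² = 14.83 W m⁻².
T_eq = [S(1−A)/(4σ)]^(1/4) = [14.83×0.79/(4×5.67×10⁻⁸)]^(1/4) = 84.8 K.
ΔT = T_surf − T_eq = 94 − 84.8.

ΔT ≈ 9.2 K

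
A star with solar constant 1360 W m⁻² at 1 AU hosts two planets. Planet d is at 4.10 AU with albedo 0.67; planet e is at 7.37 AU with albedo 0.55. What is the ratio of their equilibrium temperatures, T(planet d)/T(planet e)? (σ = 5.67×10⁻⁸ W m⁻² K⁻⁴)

T_eq = [S₀(1−A)/(4σd²)]^(1/4), so T ∝ (1−A)^(1/4) / √d.
T₁ = [1360×0.33/(4×5.67×10⁻⁸×4.10²)]^(1/4) = 104.16 K.
T₂ = [1360×0.45/(4×5.67×10⁻⁸×7.37²)]^(1/4) = 83.95 K.

T₁/T₂ ≈ 1.241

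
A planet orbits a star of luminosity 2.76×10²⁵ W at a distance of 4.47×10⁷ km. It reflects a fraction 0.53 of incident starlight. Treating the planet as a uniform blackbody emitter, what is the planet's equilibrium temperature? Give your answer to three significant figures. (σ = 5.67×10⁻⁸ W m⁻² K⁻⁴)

T_eq ≈ 218 K

d = 4.47×10⁷ km = 4.47×10¹⁰ m.
Flux: S = L/(4πd²) = 2.76×10²⁵/(4π×(4.47×10¹⁰)²) = 1100 W m⁻².
Energy balance: absorbed = emitted ⇒ πR²·S(1−A) = 4πR²·σT_eq⁴, so T_eq⁴ = S(1−A)/(4σ).
T_eq = [1100 × 0.47 / (4 × 5.67×10⁻⁸)]^(1/4) = (2.28×10⁹)^(1/4) = 218 K.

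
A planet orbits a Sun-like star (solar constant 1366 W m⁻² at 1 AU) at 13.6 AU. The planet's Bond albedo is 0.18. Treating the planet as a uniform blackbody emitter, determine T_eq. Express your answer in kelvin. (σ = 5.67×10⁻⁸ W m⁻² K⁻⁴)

T_eq ≈ 71.9 K

Flux at 13.6 AU: S = 1366/13.6² = 7.39 W m⁻².
Energy balance: absorbed = emitted ⇒ πR²·S(1−A) = 4πR²·σT_eq⁴, so T_eq⁴ = S(1−A)/(4σ).
T_eq = [7.39 × 0.82 / (4 × 5.67×10⁻⁸)]^(1/4) = (2.67×10⁷)^(1/4) = 71.9 K.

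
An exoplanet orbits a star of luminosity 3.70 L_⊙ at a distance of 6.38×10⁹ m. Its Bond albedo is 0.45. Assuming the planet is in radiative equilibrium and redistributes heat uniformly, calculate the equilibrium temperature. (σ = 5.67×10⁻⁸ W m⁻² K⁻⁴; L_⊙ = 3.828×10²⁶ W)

L = 3.70 × 3.828×10²⁶ = 1.42×10²⁷ W.
Flux: S = L/(4πd²) = 1.42×10²⁷/(4π×(6.38×10⁹)²) = 2.77×10⁶ W m⁻².
Energy balance: absorbed = emitted ⇒ πR²·S(1−A) = 4πR²·σT_eq⁴, so T_eq⁴ = S(1−A)/(4σ).
T_eq = [2.77×10⁶ × 0.55 / (4 × 5.67×10⁻⁸)]^(1/4) = (6.71×10¹²)^(1/4) = 1610 K.

T_eq ≈ 1610 K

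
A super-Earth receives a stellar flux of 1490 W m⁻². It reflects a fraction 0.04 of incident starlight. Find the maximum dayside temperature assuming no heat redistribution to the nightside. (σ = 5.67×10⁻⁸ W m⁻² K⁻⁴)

With no redistribution each surface element balances locally: S(1−A) = σT⁴.
T = [1490 × 0.96 / 5.67×10⁻⁸]^(1/4) = (2.52×10¹⁰)^(1/4) = 399 K.

T_ss ≈ 399 K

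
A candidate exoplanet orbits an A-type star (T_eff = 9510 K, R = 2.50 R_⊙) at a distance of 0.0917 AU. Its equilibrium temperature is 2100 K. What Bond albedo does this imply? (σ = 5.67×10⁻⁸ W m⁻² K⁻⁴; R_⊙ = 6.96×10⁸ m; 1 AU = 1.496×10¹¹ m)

A ≈ 0.41

R_⋆ = 2.50 × 6.96×10⁸ = 1.74×10⁹ m.
d = 0.0917 AU = 1.37×10¹⁰ m.
L = 4πR_⋆²σT_⋆⁴ = 4π(1.74×10⁹)² × 5.67×10⁻⁸ × (9510)⁴ = 1.76×10²⁸ W.
S = L/(4πd²) = 7.46×10⁶ W m⁻².
From T_eq⁴ = S(1−A)/(4σ): 1−A = 4σT_eq⁴/S.
1−A = 4 × 5.67×10⁻⁸ × (2100)⁴ / 7.46×10⁶ = 0.591.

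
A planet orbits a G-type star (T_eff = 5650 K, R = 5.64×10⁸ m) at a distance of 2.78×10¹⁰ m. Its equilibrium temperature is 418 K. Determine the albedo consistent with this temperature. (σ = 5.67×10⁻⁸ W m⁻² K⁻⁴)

L = 4πR_⋆²σT_⋆⁴ = 4π(5.64×10⁸)² × 5.67×10⁻⁸ × (5650)⁴ = 2.31×10²⁶ W.
S = L/(4πd²) = 2.38×10⁴ W m⁻².
From T_eq⁴ = S(1−A)/(4σ): 1−A = 4σT_eq⁴/S.
1−A = 4 × 5.67×10⁻⁸ × (418)⁴ / 2.38×10⁴ = 0.291.

A ≈ 0.71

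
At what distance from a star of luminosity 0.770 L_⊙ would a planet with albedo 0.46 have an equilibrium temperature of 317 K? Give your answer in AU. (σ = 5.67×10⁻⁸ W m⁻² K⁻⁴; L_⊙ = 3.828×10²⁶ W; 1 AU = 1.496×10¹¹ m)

d ≈ 0.497 AU

L = 0.770 × 3.828×10²⁶ = 2.95×10²⁶ W.
From T_eq⁴ = L(1−A)/(16πσd²): d = √[L(1−A)/(16πσT_eq⁴)].
d = √[2.95×10²⁶ × 0.54 / (16π × 5.67×10⁻⁸ × (317)⁴)] = 7.44×10¹⁰ m = 0.497 AU.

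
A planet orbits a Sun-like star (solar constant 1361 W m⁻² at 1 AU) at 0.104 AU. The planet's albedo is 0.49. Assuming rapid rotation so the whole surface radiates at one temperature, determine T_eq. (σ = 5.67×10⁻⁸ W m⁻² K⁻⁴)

T_eq ≈ 729 K

Flux at 0.104 AU: S = 1361/0.104² = 1.26×10⁵ W m⁻².
Energy balance: absorbed = emitted ⇒ πR²·S(1−A) = 4πR²·σT_eq⁴, so T_eq⁴ = S(1−A)/(4σ).
T_eq = [1.26×10⁵ × 0.51 / (4 × 5.67×10⁻⁸)]^(1/4) = (2.83×10¹¹)^(1/4) = 729 K.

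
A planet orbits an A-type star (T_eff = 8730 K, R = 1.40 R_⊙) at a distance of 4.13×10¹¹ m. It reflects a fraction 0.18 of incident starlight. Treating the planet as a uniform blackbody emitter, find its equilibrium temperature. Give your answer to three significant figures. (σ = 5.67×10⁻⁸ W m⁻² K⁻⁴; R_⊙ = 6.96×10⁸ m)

R_⋆ = 1.40 × 6.96×10⁸ = 9.74×10⁸ m.
L = 4πR_⋆²σT_⋆⁴ = 4π(9.74×10⁸)² × 5.67×10⁻⁸ × (8730)⁴ = 3.93×10²⁷ W.
S = L/(4πd²) = 1830 W m⁻².
Energy balance: absorbed = emitted ⇒ πR²·S(1−A) = 4πR²·σT_eq⁴, so T_eq⁴ = S(1−A)/(4σ).
T_eq = [1830 × 0.82 / (4 × 5.67×10⁻⁸)]^(1/4) = (6.63×10⁹)^(1/4) = 285 K.

T_eq ≈ 285 K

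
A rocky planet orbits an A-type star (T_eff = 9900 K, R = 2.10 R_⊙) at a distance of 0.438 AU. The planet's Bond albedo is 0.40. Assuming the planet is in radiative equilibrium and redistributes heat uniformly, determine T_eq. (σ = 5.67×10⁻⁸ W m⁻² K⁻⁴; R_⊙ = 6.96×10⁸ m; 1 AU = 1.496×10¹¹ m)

T_eq ≈ 920 K

R_⋆ = 2.10 × 6.96×10⁸ = 1.46×10⁹ m.
d = 0.438 AU = 6.55×10¹⁰ m.
L = 4πR_⋆²σT_⋆⁴ = 4π(1.46×10⁹)² × 5.67×10⁻⁸ × (9900)⁴ = 1.46×10²⁸ W.
S = L/(4πd²) = 2.71×10⁵ W m⁻².
Energy balance: absorbed = emitted ⇒ πR²·S(1−A) = 4πR²·σT_eq⁴, so T_eq⁴ = S(1−A)/(4σ).
T_eq = [2.71×10⁵ × 0.60 / (4 × 5.67×10⁻⁸)]^(1/4) = (7.17×10¹¹)^(1/4) = 920 K.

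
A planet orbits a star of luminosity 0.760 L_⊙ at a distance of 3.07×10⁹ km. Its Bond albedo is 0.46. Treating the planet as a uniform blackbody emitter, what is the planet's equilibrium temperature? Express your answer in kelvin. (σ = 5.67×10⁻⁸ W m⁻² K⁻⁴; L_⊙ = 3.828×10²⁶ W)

d = 3.07×10⁹ km = 3.07×10¹² m.
L = 0.760 × 3.828×10²⁶ = 2.91×10²⁶ W.
Flux: S = L/(4πd²) = 2.91×10²⁶/(4π×(3.07×10¹²)²) = 2.46 W m⁻².
Energy balance: absorbed = emitted ⇒ πR²·S(1−A) = 4πR²·σT_eq⁴, so T_eq⁴ = S(1−A)/(4σ).
T_eq = [2.46 × 0.54 / (4 × 5.67×10⁻⁸)]^(1/4) = (5.85×10⁶)^(1/4) = 49.2 K.

T_eq ≈ 49.2 K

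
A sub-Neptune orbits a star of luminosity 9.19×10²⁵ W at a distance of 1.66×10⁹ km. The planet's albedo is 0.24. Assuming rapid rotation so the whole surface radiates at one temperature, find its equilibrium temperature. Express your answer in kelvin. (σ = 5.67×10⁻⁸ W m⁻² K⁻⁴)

T_eq ≈ 54.6 K

d = 1.66×10⁹ km = 1.66×10¹² m.
Flux: S = L/(4πd²) = 9.19×10²⁵/(4π×(1.66×10¹²)²) = 2.65 W m⁻².
Energy balance: absorbed = emitted ⇒ πR²·S(1−A) = 4πR²·σT_eq⁴, so T_eq⁴ = S(1−A)/(4σ).
T_eq = [2.65 × 0.76 / (4 × 5.67×10⁻⁸)]^(1/4) = (8.89×10⁶)^(1/4) = 54.6 K.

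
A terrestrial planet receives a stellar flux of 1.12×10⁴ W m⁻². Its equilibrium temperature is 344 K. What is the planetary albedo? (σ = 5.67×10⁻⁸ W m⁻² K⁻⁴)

From T_eq⁴ = S(1−A)/(4σ): 1−A = 4σT_eq⁴/S.
1−A = 4 × 5.67×10⁻⁸ × (344)⁴ / 1.12×10⁴ = 0.284.

A ≈ 0.72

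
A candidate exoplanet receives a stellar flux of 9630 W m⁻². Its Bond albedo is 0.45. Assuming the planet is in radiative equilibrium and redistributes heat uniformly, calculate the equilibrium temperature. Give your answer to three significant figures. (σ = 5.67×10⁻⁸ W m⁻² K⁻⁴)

T_eq ≈ 391 K

Energy balance: absorbed = emitted ⇒ πR²·S(1−A) = 4πR²·σT_eq⁴, so T_eq⁴ = S(1−A)/(4σ).
T_eq = [9630 × 0.55 / (4 × 5.67×10⁻⁸)]^(1/4) = (2.34×10¹⁰)^(1/4) = 391 K.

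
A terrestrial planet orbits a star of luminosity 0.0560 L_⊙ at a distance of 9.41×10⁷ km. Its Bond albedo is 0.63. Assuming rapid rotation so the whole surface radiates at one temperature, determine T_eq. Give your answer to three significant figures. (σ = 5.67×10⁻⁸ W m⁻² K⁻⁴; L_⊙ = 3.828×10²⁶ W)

T_eq ≈ 133 K

d = 9.41×10⁷ km = 9.41×10¹⁰ m.
L = 0.0560 × 3.828×10²⁶ = 2.14×10²⁵ W.
Flux: S = L/(4πd²) = 2.14×10²⁵/(4π×(9.41×10¹⁰)²) = 193 W m⁻².
Energy balance: absorbed = emitted ⇒ πR²·S(1−A) = 4πR²·σT_eq⁴, so T_eq⁴ = S(1−A)/(4σ).
T_eq = [193 × 0.37 / (4 × 5.67×10⁻⁸)]^(1/4) = (3.14×10⁸)^(1/4) = 133 K.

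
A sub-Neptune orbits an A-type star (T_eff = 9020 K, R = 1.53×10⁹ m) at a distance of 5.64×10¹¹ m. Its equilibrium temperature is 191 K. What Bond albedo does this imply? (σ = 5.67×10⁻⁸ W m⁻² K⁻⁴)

A ≈ 0.89

L = 4πR_⋆²σT_⋆⁴ = 4π(1.53×10⁹)² × 5.67×10⁻⁸ × (9020)⁴ = 1.10×10²⁸ W.
S = L/(4πd²) = 2760 W m⁻².
From T_eq⁴ = S(1−A)/(4σ): 1−A = 4σT_eq⁴/S.
1−A = 4 × 5.67×10⁻⁸ × (191)⁴ / 2760 = 0.109.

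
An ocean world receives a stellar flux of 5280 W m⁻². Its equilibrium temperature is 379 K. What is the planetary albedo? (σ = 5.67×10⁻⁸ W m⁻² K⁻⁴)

A ≈ 0.11

From T_eq⁴ = S(1−A)/(4σ): 1−A = 4σT_eq⁴/S.
1−A = 4 × 5.67×10⁻⁸ × (379)⁴ / 5280 = 0.886.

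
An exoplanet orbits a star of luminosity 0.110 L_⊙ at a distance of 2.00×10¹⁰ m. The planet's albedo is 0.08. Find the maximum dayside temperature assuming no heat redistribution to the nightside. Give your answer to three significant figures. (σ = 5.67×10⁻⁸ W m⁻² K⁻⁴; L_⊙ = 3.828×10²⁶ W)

T_ss ≈ 607 K

L = 0.110 × 3.828×10²⁶ = 4.21×10²⁵ W.
Flux: S = L/(4πd²) = 4.21×10²⁵/(4π×(2.00×10¹⁰)²) = 8380 W m⁻².
With no redistribution each surface element balances locally: S(1−A) = σT⁴.
T = [8380 × 0.92 / 5.67×10⁻⁸]^(1/4) = (1.36×10¹¹)^(1/4) = 607 K.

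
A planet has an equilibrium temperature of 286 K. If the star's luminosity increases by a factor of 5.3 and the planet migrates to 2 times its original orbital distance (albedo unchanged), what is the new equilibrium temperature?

T_eq ∝ L^(1/4) · d^(−1/2).
T′ = 286 × 5.3^(1/4) / 2^(1/2) = 307 K.

T_eq ≈ 307 K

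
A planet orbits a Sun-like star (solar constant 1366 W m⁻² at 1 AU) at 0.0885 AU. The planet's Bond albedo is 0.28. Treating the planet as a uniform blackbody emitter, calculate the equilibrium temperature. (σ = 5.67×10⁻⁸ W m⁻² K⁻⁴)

T_eq ≈ 863 K

Flux at 0.0885 AU: S = 1366/0.0885² = 1.74×10⁵ W m⁻².
Energy balance: absorbed = emitted ⇒ πR²·S(1−A) = 4πR²·σT_eq⁴, so T_eq⁴ = S(1−A)/(4σ).
T_eq = [1.74×10⁵ × 0.72 / (4 × 5.67×10⁻⁸)]^(1/4) = (5.54×10¹¹)^(1/4) = 863 K.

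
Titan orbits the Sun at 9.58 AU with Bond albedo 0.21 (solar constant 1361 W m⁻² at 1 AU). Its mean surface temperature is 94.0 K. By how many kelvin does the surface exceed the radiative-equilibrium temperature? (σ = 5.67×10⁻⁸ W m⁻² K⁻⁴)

S = 1361/9.58² = 14.83 W m⁻².
T_eq = [S(1−A)/(4σ)]^(1/4) = [14.83×0.79/(4×5.67×10⁻⁸)]^(1/4) = 84.8 K.
ΔT = T_surf − T_eq = 94 − 84.8.

ΔT ≈ 9.2 K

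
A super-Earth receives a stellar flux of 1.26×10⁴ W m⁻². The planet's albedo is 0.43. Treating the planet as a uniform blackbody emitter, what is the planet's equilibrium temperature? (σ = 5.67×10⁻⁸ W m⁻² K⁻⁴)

T_eq ≈ 422 K

Energy balance: absorbed = emitted ⇒ πR²·S(1−A) = 4πR²·σT_eq⁴, so T_eq⁴ = S(1−A)/(4σ).
T_eq = [1.26×10⁴ × 0.57 / (4 × 5.67×10⁻⁸)]^(1/4) = (3.17×10¹⁰)^(1/4) = 422 K.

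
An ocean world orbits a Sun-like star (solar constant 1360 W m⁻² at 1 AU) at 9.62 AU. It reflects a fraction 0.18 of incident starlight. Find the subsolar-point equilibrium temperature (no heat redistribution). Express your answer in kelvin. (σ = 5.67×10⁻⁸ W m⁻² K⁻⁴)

Flux at 9.62 AU: S = 1360/9.62² = 14.7 W m⁻².
At the subsolar point the surface absorbs S(1−A) and emits σT⁴ per unit area — no factor of 4, since only the local patch is in balance.
T = [14.7 × 0.82 / 5.67×10⁻⁸]^(1/4) = (2.13×10⁸)^(1/4) = 121 K.

T_ss ≈ 121 K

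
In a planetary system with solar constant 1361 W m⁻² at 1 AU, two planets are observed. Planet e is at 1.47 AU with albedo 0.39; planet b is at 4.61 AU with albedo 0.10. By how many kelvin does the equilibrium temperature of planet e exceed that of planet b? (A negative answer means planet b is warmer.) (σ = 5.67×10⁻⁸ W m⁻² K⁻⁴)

T_eq = [S₀(1−A)/(4σd²)]^(1/4), so T ∝ (1−A)^(1/4) / √d.
T₁ = [1361×0.61/(4×5.67×10⁻⁸×1.47²)]^(1/4) = 202.87 K.
T₂ = [1361×0.90/(4×5.67×10⁻⁸×4.61²)]^(1/4) = 126.26 K.

ΔT ≈ 76.6 K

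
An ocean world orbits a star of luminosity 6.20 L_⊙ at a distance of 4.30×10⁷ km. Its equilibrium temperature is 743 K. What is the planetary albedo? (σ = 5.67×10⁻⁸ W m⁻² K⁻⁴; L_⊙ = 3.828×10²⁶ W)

d = 4.30×10⁷ km = 4.30×10¹⁰ m.
L = 6.20 × 3.828×10²⁶ = 2.37×10²⁷ W.
Flux: S = L/(4πd²) = 2.37×10²⁷/(4π×(4.30×10¹⁰)²) = 1.02×10⁵ W m⁻².
From T_eq⁴ = S(1−A)/(4σ): 1−A = 4σT_eq⁴/S.
1−A = 4 × 5.67×10⁻⁸ × (743)⁴ / 1.02×10⁵ = 0.677.

A ≈ 0.32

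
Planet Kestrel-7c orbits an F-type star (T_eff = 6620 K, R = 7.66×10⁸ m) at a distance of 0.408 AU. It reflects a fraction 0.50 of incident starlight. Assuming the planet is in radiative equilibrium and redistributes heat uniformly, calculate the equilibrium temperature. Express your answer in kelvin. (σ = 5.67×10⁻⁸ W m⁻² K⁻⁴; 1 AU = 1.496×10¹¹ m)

T_eq ≈ 441 K

d = 0.408 AU = 6.10×10¹⁰ m.
L = 4πR_⋆²σT_⋆⁴ = 4π(7.66×10⁸)² × 5.67×10⁻⁸ × (6620)⁴ = 8.03×10²⁶ W.
S = L/(4πd²) = 1.72×10⁴ W m⁻².
Energy balance: absorbed = emitted ⇒ πR²·S(1−A) = 4πR²·σT_eq⁴, so T_eq⁴ = S(1−A)/(4σ).
T_eq = [1.72×10⁴ × 0.50 / (4 × 5.67×10⁻⁸)]^(1/4) = (3.78×10¹⁰)^(1/4) = 441 K.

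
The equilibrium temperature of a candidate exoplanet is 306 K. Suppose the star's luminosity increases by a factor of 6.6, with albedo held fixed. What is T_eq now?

T_eq ∝ L^(1/4) · d^(−1/2).
T′ = 306 × 6.6^(1/4) = 490 K.

T_eq ≈ 490 K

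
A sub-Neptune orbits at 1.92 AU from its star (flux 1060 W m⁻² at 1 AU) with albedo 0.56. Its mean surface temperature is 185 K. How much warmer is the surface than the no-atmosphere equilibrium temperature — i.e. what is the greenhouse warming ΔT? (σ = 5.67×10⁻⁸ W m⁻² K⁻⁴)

S = 1060/1.92² = 287.5 W m⁻².
T_eq = [S(1−A)/(4σ)]^(1/4) = [287.5×0.44/(4×5.67×10⁻⁸)]^(1/4) = 153.7 K.
ΔT = T_surf − T_eq = 185 − 153.7.

ΔT ≈ 31.3 K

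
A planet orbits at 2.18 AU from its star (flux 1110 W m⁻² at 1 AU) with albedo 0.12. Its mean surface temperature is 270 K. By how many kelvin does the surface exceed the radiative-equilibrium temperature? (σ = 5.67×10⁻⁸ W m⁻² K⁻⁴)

ΔT ≈ 96.5 K

S = 1110/2.18² = 233.6 W m⁻².
T_eq = [S(1−A)/(4σ)]^(1/4) = [233.6×0.88/(4×5.67×10⁻⁸)]^(1/4) = 173.5 K.
ΔT = T_surf − T_eq = 270 − 173.5.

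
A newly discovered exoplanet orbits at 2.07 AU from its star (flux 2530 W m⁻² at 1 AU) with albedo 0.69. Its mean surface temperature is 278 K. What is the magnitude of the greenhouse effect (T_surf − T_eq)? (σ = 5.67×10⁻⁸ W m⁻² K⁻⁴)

ΔT ≈ 109.5 K

S = 2530/2.07² = 590.4 W m⁻².
T_eq = [S(1−A)/(4σ)]^(1/4) = [590.4×0.31/(4×5.67×10⁻⁸)]^(1/4) = 168.5 K.
ΔT = T_surf − T_eq = 278 − 168.5.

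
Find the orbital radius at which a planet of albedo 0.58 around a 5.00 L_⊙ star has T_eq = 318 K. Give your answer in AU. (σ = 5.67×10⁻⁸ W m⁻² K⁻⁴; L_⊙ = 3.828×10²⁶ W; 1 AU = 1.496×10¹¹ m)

L = 5.00 × 3.828×10²⁶ = 1.91×10²⁷ W.
From T_eq⁴ = L(1−A)/(16πσd²): d = √[L(1−A)/(16πσT_eq⁴)].
d = √[1.91×10²⁷ × 0.42 / (16π × 5.67×10⁻⁸ × (318)⁴)] = 1.66×10¹¹ m = 1.11 AU.

d ≈ 1.11 AU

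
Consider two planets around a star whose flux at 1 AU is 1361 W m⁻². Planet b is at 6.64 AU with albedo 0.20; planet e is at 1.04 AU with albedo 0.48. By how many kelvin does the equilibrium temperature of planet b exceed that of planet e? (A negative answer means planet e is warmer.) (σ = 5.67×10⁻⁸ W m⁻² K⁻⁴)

ΔT ≈ -129.6 K

T_eq = [S₀(1−A)/(4σd²)]^(1/4), so T ∝ (1−A)^(1/4) / √d.
T₁ = [1361×0.80/(4×5.67×10⁻⁸×6.64²)]^(1/4) = 102.15 K.
T₂ = [1361×0.52/(4×5.67×10⁻⁸×1.04²)]^(1/4) = 231.76 K.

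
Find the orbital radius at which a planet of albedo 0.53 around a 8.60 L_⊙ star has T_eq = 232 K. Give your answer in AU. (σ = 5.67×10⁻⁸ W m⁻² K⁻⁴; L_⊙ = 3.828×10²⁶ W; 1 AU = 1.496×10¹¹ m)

L = 8.60 × 3.828×10²⁶ = 3.29×10²⁷ W.
From T_eq⁴ = L(1−A)/(16πσd²): d = √[L(1−A)/(16πσT_eq⁴)].
d = √[3.29×10²⁷ × 0.47 / (16π × 5.67×10⁻⁸ × (232)⁴)] = 4.33×10¹¹ m = 2.89 AU.

d ≈ 2.89 AU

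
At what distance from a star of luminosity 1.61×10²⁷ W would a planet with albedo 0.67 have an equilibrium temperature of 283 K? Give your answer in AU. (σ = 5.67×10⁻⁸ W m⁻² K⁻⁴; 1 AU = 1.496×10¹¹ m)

d ≈ 1.14 AU

From T_eq⁴ = L(1−A)/(16πσd²): d = √[L(1−A)/(16πσT_eq⁴)].
d = √[1.61×10²⁷ × 0.33 / (16π × 5.67×10⁻⁸ × (283)⁴)] = 1.70×10¹¹ m = 1.14 AU.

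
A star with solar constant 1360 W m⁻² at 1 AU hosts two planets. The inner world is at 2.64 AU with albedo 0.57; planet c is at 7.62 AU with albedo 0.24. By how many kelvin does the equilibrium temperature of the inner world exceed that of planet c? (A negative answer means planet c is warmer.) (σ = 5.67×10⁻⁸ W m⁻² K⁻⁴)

ΔT ≈ 44.6 K

T_eq = [S₀(1−A)/(4σd²)]^(1/4), so T ∝ (1−A)^(1/4) / √d.
T₁ = [1360×0.43/(4×5.67×10⁻⁸×2.64²)]^(1/4) = 138.69 K.
T₂ = [1360×0.76/(4×5.67×10⁻⁸×7.62²)]^(1/4) = 94.12 K.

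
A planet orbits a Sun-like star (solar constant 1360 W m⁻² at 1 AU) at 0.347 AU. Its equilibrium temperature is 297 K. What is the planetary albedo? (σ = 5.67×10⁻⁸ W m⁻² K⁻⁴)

A ≈ 0.84

Flux at 0.347 AU: S = 1360/0.347² = 1.13×10⁴ W m⁻².
From T_eq⁴ = S(1−A)/(4σ): 1−A = 4σT_eq⁴/S.
1−A = 4 × 5.67×10⁻⁸ × (297)⁴ / 1.13×10⁴ = 0.156.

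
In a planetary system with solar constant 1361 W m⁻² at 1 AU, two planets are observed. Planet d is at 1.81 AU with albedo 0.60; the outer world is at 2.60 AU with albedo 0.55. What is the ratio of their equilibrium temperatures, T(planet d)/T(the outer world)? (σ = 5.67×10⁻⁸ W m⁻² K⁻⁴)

T_eq = [S₀(1−A)/(4σd²)]^(1/4), so T ∝ (1−A)^(1/4) / √d.
T₁ = [1361×0.40/(4×5.67×10⁻⁸×1.81²)]^(1/4) = 164.52 K.
T₂ = [1361×0.45/(4×5.67×10⁻⁸×2.60²)]^(1/4) = 141.37 K.

T₁/T₂ ≈ 1.164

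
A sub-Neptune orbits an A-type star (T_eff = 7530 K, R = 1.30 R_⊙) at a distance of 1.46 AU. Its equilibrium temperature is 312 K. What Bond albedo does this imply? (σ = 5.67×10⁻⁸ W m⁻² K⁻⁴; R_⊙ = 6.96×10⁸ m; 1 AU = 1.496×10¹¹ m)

A ≈ 0.31

R_⋆ = 1.30 × 6.96×10⁸ = 9.05×10⁸ m.
d = 1.46 AU = 2.18×10¹¹ m.
L = 4πR_⋆²σT_⋆⁴ = 4π(9.05×10⁸)² × 5.67×10⁻⁸ × (7530)⁴ = 1.88×10²⁷ W.
S = L/(4πd²) = 3130 W m⁻².
From T_eq⁴ = S(1−A)/(4σ): 1−A = 4σT_eq⁴/S.
1−A = 4 × 5.67×10⁻⁸ × (312)⁴ / 3130 = 0.687.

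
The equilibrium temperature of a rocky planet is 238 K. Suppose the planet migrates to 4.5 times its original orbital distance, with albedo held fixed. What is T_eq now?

T_eq ∝ L^(1/4) · d^(−1/2).
T′ = 238 / 4.5^(1/2) = 112 K.

T_eq ≈ 112 K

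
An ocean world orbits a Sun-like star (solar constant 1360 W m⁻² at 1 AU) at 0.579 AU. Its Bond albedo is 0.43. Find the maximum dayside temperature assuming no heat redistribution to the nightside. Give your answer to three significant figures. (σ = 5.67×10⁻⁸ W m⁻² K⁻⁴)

T_ss ≈ 449 K

Flux at 0.579 AU: S = 1360/0.579² = 4060 W m⁻².
With no redistribution each surface element balances locally: S(1−A) = σT⁴.
T = [4060 × 0.57 / 5.67×10⁻⁸]^(1/4) = (4.08×10¹⁰)^(1/4) = 449 K.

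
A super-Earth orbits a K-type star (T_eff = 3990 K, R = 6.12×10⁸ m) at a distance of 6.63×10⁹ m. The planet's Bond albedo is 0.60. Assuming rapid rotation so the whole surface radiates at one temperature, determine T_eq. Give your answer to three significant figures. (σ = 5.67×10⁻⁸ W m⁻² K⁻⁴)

T_eq ≈ 682 K

L = 4πR_⋆²σT_⋆⁴ = 4π(6.12×10⁸)² × 5.67×10⁻⁸ × (3990)⁴ = 6.76×10²⁵ W.
S = L/(4πd²) = 1.22×10⁵ W m⁻².
Energy balance: absorbed = emitted ⇒ πR²·S(1−A) = 4πR²·σT_eq⁴, so T_eq⁴ = S(1−A)/(4σ).
T_eq = [1.22×10⁵ × 0.40 / (4 × 5.67×10⁻⁸)]^(1/4) = (2.16×10¹¹)^(1/4) = 682 K.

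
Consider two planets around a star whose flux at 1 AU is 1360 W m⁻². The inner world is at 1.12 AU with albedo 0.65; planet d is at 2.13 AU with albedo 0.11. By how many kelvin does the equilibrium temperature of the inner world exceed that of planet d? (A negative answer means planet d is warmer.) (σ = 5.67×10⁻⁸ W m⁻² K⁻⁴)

ΔT ≈ 17.1 K

T_eq = [S₀(1−A)/(4σd²)]^(1/4), so T ∝ (1−A)^(1/4) / √d.
T₁ = [1360×0.35/(4×5.67×10⁻⁸×1.12²)]^(1/4) = 202.25 K.
T₂ = [1360×0.89/(4×5.67×10⁻⁸×2.13²)]^(1/4) = 185.20 K.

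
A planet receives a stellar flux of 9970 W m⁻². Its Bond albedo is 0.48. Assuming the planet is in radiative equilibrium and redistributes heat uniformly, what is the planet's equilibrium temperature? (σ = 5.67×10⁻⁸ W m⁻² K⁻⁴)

Energy balance: absorbed = emitted ⇒ πR²·S(1−A) = 4πR²·σT_eq⁴, so T_eq⁴ = S(1−A)/(4σ).
T_eq = [9970 × 0.52 / (4 × 5.67×10⁻⁸)]^(1/4) = (2.29×10¹⁰)^(1/4) = 389 K.

T_eq ≈ 389 K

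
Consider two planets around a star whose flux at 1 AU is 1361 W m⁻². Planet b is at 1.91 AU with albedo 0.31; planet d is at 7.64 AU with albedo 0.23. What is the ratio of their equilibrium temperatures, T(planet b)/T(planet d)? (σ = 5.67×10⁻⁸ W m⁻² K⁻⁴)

T_eq = [S₀(1−A)/(4σd²)]^(1/4), so T ∝ (1−A)^(1/4) / √d.
T₁ = [1361×0.69/(4×5.67×10⁻⁸×1.91²)]^(1/4) = 183.55 K.
T₂ = [1361×0.77/(4×5.67×10⁻⁸×7.64²)]^(1/4) = 94.33 K.

T₁/T₂ ≈ 1.946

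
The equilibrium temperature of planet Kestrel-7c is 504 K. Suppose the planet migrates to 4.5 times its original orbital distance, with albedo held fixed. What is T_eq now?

T_eq ≈ 238 K

T_eq ∝ L^(1/4) · d^(−1/2).
T′ = 504 / 4.5^(1/2) = 238 K.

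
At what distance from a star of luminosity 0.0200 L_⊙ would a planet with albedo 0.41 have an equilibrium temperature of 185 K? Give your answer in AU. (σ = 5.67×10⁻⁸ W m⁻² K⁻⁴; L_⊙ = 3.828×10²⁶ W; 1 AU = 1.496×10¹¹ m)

d ≈ 0.246 AU

L = 0.0200 × 3.828×10²⁶ = 7.66×10²⁴ W.
From T_eq⁴ = L(1−A)/(16πσd²): d = √[L(1−A)/(16πσT_eq⁴)].
d = √[7.66×10²⁴ × 0.59 / (16π × 5.67×10⁻⁸ × (185)⁴)] = 3.68×10¹⁰ m = 0.246 AU.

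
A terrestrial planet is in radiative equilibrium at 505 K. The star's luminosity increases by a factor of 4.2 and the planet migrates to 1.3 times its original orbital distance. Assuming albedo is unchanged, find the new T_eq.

T_eq ≈ 634 K

T_eq ∝ L^(1/4) · d^(−1/2).
T′ = 505 × 4.2^(1/4) / 1.3^(1/2) = 634 K.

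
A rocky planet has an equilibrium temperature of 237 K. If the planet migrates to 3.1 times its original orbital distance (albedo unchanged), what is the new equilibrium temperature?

T_eq ≈ 135 K

T_eq ∝ L^(1/4) · d^(−1/2).
T′ = 237 / 3.1^(1/2) = 135 K.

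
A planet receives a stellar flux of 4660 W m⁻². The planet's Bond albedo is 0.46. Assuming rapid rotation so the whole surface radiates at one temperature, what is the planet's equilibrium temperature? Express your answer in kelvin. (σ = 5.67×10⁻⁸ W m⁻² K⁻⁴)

Energy balance: absorbed = emitted ⇒ πR²·S(1−A) = 4πR²·σT_eq⁴, so T_eq⁴ = S(1−A)/(4σ).
T_eq = [4660 × 0.54 / (4 × 5.67×10⁻⁸)]^(1/4) = (1.11×10¹⁰)^(1/4) = 325 K.

T_eq ≈ 325 K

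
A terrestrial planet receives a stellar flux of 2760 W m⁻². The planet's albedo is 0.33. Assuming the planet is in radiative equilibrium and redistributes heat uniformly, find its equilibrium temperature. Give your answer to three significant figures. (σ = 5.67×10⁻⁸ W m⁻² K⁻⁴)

T_eq ≈ 300 K

Energy balance: absorbed = emitted ⇒ πR²·S(1−A) = 4πR²·σT_eq⁴, so T_eq⁴ = S(1−A)/(4σ).
T_eq = [2760 × 0.67 / (4 × 5.67×10⁻⁸)]^(1/4) = (8.15×10⁹)^(1/4) = 300 K.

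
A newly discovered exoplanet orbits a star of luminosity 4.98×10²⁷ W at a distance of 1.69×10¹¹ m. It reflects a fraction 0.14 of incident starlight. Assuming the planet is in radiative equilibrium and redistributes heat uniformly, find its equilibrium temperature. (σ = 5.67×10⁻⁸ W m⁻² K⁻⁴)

T_eq ≈ 479 K

Flux: S = L/(4πd²) = 4.98×10²⁷/(4π×(1.69×10¹¹)²) = 1.39×10⁴ W m⁻².
Energy balance: absorbed = emitted ⇒ πR²·S(1−A) = 4πR²·σT_eq⁴, so T_eq⁴ = S(1−A)/(4σ).
T_eq = [1.39×10⁴ × 0.86 / (4 × 5.67×10⁻⁸)]^(1/4) = (5.26×10¹⁰)^(1/4) = 479 K.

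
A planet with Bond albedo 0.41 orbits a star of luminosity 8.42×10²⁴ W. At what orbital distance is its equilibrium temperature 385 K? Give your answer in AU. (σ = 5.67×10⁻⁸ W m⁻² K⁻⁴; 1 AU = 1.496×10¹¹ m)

From T_eq⁴ = L(1−A)/(16πσd²): d = √[L(1−A)/(16πσT_eq⁴)].
d = √[8.42×10²⁴ × 0.59 / (16π × 5.67×10⁻⁸ × (385)⁴)] = 8.91×10⁹ m = 0.0595 AU.

d ≈ 0.0595 AU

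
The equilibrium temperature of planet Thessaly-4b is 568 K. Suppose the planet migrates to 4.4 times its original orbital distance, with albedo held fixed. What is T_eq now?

T_eq ≈ 271 K

T_eq ∝ L^(1/4) · d^(−1/2).
T′ = 568 / 4.4^(1/2) = 271 K.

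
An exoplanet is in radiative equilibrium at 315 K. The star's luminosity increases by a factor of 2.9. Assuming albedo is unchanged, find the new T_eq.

T_eq ∝ L^(1/4) · d^(−1/2).
T′ = 315 × 2.9^(1/4) = 411 K.

T_eq ≈ 411 K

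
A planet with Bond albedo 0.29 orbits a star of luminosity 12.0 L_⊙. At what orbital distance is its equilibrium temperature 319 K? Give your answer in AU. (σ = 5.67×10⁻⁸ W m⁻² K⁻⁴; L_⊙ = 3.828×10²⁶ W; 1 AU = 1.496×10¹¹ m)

d ≈ 2.22 AU

L = 12.0 × 3.828×10²⁶ = 4.59×10²⁷ W.
From T_eq⁴ = L(1−A)/(16πσd²): d = √[L(1−A)/(16πσT_eq⁴)].
d = √[4.59×10²⁷ × 0.71 / (16π × 5.67×10⁻⁸ × (319)⁴)] = 3.32×10¹¹ m = 2.22 AU.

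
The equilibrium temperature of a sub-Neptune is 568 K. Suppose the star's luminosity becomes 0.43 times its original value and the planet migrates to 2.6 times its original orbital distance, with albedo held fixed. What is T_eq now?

T_eq ∝ L^(1/4) · d^(−1/2).
T′ = 568 × 0.43^(1/4) / 2.6^(1/2) = 285 K.

T_eq ≈ 285 K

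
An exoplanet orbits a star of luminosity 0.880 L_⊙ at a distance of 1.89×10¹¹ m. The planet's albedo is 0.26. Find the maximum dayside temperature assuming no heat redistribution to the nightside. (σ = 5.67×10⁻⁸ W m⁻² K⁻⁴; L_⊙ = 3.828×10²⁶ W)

T_ss ≈ 315 K

L = 0.880 × 3.828×10²⁶ = 3.37×10²⁶ W.
Flux: S = L/(4πd²) = 3.37×10²⁶/(4π×(1.89×10¹¹)²) = 750 W m⁻².
With no redistribution each surface element balances locally: S(1−A) = σT⁴.
T = [750 × 0.74 / 5.67×10⁻⁸]^(1/4) = (9.79×10⁹)^(1/4) = 315 K.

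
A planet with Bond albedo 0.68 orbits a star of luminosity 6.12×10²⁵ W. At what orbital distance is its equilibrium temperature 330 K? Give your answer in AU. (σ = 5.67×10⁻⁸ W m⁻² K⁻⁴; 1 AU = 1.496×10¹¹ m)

d ≈ 0.161 AU

From T_eq⁴ = L(1−A)/(16πσd²): d = √[L(1−A)/(16πσT_eq⁴)].
d = √[6.12×10²⁵ × 0.32 / (16π × 5.67×10⁻⁸ × (330)⁴)] = 2.41×10¹⁰ m = 0.161 AU.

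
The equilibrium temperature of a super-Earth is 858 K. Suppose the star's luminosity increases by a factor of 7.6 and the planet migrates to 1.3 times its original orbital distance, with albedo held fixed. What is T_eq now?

T_eq ≈ 1250 K

T_eq ∝ L^(1/4) · d^(−1/2).
T′ = 858 × 7.6^(1/4) / 1.3^(1/2) = 1250 K.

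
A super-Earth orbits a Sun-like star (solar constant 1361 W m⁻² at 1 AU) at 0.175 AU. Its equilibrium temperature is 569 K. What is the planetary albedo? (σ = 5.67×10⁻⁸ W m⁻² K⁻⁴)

A ≈ 0.47

Flux at 0.175 AU: S = 1361/0.175² = 4.44×10⁴ W m⁻².
From T_eq⁴ = S(1−A)/(4σ): 1−A = 4σT_eq⁴/S.
1−A = 4 × 5.67×10⁻⁸ × (569)⁴ / 4.44×10⁴ = 0.535.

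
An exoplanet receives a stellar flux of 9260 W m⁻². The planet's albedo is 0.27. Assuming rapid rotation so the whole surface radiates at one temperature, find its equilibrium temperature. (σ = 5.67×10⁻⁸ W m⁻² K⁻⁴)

T_eq ≈ 416 K

Energy balance: absorbed = emitted ⇒ πR²·S(1−A) = 4πR²·σT_eq⁴, so T_eq⁴ = S(1−A)/(4σ).
T_eq = [9260 × 0.73 / (4 × 5.67×10⁻⁸)]^(1/4) = (2.98×10¹⁰)^(1/4) = 416 K.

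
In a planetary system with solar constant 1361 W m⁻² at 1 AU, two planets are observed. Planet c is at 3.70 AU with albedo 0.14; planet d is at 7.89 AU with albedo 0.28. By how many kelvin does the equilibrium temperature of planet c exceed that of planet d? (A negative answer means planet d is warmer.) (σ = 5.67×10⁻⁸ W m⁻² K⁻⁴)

ΔT ≈ 48.1 K

T_eq = [S₀(1−A)/(4σd²)]^(1/4), so T ∝ (1−A)^(1/4) / √d.
T₁ = [1361×0.86/(4×5.67×10⁻⁸×3.70²)]^(1/4) = 139.34 K.
T₂ = [1361×0.72/(4×5.67×10⁻⁸×7.89²)]^(1/4) = 91.27 K.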